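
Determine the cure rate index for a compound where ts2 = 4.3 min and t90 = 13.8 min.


CRI = 100 / (t90 - ts2)
= 100 / (13.8 - 4.3)
= 100 / 9.5
= 10.53 min^-1

10.53 min^-1


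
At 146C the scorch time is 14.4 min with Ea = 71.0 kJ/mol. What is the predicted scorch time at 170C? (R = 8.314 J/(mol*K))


Convert temperatures: T1 = 146 + 273.15 = 419.15 K, T2 = 170 + 273.15 = 443.15 K
ts2_new = 14.4 * exp(71000 / 8.314 * (1/443.15 - 1/419.15))
1/T2 - 1/T1 = -1.2921e-04
ts2_new = 4.78 min

4.78 min


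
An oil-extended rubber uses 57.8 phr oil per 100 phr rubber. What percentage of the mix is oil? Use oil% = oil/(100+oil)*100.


Oil % = oil / (100 + oil) * 100
= 57.8 / (100 + 57.8) * 100
= 57.8 / 157.8 * 100
= 36.63%

36.63%


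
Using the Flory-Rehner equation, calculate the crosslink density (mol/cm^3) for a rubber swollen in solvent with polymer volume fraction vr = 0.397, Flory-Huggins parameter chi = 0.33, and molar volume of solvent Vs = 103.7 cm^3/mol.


ln(1 - vr) = ln(1 - 0.397) = -0.5058
Numerator = -((-0.5058) + 0.397 + 0.33 * 0.397^2) = 0.0568
Denominator = 103.7 * (0.397^(1/3) - 0.397/2) = 55.6309
nu = 0.0568 / 55.6309 = 0.0010 mol/cm^3

0.0010 mol/cm^3


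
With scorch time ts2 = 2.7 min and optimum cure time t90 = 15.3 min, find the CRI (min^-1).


CRI = 100 / (t90 - ts2)
= 100 / (15.3 - 2.7)
= 100 / 12.6
= 7.94 min^-1

7.94 min^-1


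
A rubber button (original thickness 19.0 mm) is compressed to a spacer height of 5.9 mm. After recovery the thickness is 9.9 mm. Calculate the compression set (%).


CS = (t0 - recovered) / (t0 - ts) * 100
= (19.0 - 9.9) / (19.0 - 5.9) * 100
= 9.1 / 13.1 * 100
= 69.5%

69.5%


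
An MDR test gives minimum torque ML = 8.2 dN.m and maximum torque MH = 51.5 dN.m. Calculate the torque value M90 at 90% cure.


M90 = ML + 0.9 * (MH - ML)
M90 = 8.2 + 0.9 * (51.5 - 8.2)
M90 = 8.2 + 0.9 * 43.3
M90 = 47.17 dN.m

47.17 dN.m


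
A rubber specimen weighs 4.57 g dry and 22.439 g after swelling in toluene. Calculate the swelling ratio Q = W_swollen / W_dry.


Q = W_swollen / W_dry
Q = 22.439 / 4.57
Q = 4.91

Q = 4.91


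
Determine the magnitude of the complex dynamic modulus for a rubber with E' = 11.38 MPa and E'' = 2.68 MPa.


|E*| = sqrt(E'^2 + E''^2)
= sqrt(11.38^2 + 2.68^2)
= sqrt(129.5044 + 7.1824)
= 11.691 MPa

11.691 MPa


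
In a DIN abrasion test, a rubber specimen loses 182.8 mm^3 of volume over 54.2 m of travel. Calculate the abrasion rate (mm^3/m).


Rate = volume_loss / distance
= 182.8 / 54.2
= 3.373 mm^3/m

3.373 mm^3/m


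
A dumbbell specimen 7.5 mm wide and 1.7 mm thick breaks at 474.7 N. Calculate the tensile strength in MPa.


Area = width * thickness = 7.5 * 1.7 = 12.75 mm^2
TS = force / area = 474.7 / 12.75 = 37.23 MPa

37.23 MPa


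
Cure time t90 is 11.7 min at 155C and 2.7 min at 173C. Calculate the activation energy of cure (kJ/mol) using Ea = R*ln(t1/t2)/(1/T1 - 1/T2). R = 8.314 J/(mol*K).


T1 = 428.15 K, T2 = 446.15 K
1/T1 - 1/T2 = 9.4231e-05
ln(t1/t2) = ln(11.7/2.7) = 1.4663
Ea = 8.314 * 1.4663 / 9.4231e-05 = 129374.3481 J/mol
Ea = 129.37 kJ/mol

129.37 kJ/mol


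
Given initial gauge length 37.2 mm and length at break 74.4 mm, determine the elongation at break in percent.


Elongation = (Lf - L0) / L0 * 100
= (74.4 - 37.2) / 37.2 * 100
= 37.2 / 37.2 * 100
= 100.0%

100.0%


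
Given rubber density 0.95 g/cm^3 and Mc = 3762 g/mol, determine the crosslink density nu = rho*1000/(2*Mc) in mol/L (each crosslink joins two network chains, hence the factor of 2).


nu = rho * 1000 / (2 * Mc)
nu = 0.95 * 1000 / (2 * 3762)
nu = 950.0 / 7524
nu = 0.1263 mol/L

0.1263 mol/L


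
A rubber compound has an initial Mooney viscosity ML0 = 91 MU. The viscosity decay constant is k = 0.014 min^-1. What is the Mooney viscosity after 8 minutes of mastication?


ML = ML0 * exp(-k * t)
ML = 91 * exp(-0.014 * 8)
ML = 91 * 0.8940
ML = 81.36 MU

81.36 MU


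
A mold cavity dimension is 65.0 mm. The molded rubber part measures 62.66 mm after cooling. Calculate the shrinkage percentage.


Shrinkage = (mold - part) / mold * 100
= (65.0 - 62.66) / 65.0 * 100
= 2.34 / 65.0 * 100
= 3.6%

3.6%


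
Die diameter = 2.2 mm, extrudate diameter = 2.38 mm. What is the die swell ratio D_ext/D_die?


Die swell ratio = D_extrudate / D_die
= 2.38 / 2.2
= 1.082

Die swell = 1.082


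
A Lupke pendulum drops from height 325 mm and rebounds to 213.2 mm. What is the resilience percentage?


Resilience = h_rebound / h_drop * 100
= 213.2 / 325 * 100
= 65.6%

65.6%


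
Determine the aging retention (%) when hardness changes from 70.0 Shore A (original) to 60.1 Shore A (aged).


Retention = aged / original * 100
= 60.1 / 70.0 * 100
= 85.9%

85.9%


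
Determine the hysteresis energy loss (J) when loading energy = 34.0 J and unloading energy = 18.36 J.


Hysteresis loss = loading - unloading
= 34.0 - 18.36
= 15.64 J

15.64 J


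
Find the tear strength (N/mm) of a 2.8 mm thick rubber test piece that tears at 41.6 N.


Tear strength = force / thickness
= 41.6 / 2.8
= 14.86 N/mm

14.86 N/mm


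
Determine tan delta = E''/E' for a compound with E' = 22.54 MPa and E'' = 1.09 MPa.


tan delta = E'' / E'
= 1.09 / 22.54
= 0.0484

tan delta = 0.0484


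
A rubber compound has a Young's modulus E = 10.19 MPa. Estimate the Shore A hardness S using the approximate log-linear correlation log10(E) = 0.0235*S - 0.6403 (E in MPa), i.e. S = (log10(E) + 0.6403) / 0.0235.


log10(E) = 0.0235*S - 0.6403  =>  S = (log10(E) + 0.6403) / 0.0235
log10(10.19) = 1.008174
S = (1.008174 + 0.6403) / 0.0235 = 1.648474 / 0.0235
S = 70.1

Shore A = 70.1


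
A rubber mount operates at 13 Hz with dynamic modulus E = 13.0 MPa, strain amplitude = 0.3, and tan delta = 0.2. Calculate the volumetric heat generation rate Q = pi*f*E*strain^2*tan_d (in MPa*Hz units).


Q = pi * f * E * strain^2 * tan_d
= pi * 13 * 13.0 * 0.3^2 * 0.2
= pi * 13 * 13.0 * 0.0900 * 0.2
= 9.5567

Q = 9.5567


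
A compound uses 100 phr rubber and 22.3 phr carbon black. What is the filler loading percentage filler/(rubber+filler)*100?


Filler % = filler / (rubber + filler) * 100
= 22.3 / (100 + 22.3) * 100
= 22.3 / 122.3 * 100
= 18.23%

18.23%


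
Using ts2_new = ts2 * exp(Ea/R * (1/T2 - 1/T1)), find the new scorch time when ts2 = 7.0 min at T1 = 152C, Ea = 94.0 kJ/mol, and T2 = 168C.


Convert temperatures: T1 = 152 + 273.15 = 425.15 K, T2 = 168 + 273.15 = 441.15 K
ts2_new = 7.0 * exp(94000 / 8.314 * (1/441.15 - 1/425.15))
1/T2 - 1/T1 = -8.5308e-05
ts2_new = 2.67 min

2.67 min


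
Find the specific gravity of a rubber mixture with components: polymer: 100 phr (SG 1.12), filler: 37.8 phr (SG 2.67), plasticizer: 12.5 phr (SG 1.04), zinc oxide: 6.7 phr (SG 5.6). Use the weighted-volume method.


Sum of weights = 157.0
Volume contributions:
  polymer: 100/1.12 = 89.2857
  filler: 37.8/2.67 = 14.1573
  plasticizer: 12.5/1.04 = 12.0192
  zinc oxide: 6.7/5.6 = 1.1964
Sum of volumes = 116.6587
SG = 157.0 / 116.6587 = 1.346

SG = 1.346


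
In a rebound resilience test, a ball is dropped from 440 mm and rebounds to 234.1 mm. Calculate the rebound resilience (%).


Resilience = h_rebound / h_drop * 100
= 234.1 / 440 * 100
= 53.2%

53.2%


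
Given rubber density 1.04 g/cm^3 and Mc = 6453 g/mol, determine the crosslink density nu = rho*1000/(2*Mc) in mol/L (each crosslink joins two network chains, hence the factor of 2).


nu = rho * 1000 / (2 * Mc)
nu = 1.04 * 1000 / (2 * 6453)
nu = 1040.0 / 12906
nu = 0.0806 mol/L

0.0806 mol/L


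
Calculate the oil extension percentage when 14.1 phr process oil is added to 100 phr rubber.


Oil % = oil / (100 + oil) * 100
= 14.1 / (100 + 14.1) * 100
= 14.1 / 114.1 * 100
= 12.36%

12.36%


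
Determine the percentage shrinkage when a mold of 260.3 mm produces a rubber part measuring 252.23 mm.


Shrinkage = (mold - part) / mold * 100
= (260.3 - 252.23) / 260.3 * 100
= 8.07 / 260.3 * 100
= 3.1%

3.1%


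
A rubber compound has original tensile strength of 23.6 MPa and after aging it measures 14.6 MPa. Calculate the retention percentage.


Retention = aged / original * 100
= 14.6 / 23.6 * 100
= 61.9%

61.9%


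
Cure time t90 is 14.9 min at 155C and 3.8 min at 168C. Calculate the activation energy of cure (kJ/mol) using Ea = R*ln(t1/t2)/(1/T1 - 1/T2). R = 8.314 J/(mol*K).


T1 = 428.15 K, T2 = 441.15 K
1/T1 - 1/T2 = 6.8827e-05
ln(t1/t2) = ln(14.9/3.8) = 1.3664
Ea = 8.314 * 1.3664 / 6.8827e-05 = 165049.4517 J/mol
Ea = 165.05 kJ/mol

165.05 kJ/mol


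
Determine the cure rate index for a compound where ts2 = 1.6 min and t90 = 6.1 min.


CRI = 100 / (t90 - ts2)
= 100 / (6.1 - 1.6)
= 100 / 4.5
= 22.22 min^-1

22.22 min^-1


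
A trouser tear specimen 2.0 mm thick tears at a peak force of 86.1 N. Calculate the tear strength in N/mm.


Tear strength = force / thickness
= 86.1 / 2.0
= 43.05 N/mm

43.05 N/mm


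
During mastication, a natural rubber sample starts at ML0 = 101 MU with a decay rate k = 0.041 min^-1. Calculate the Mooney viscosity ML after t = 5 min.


ML = ML0 * exp(-k * t)
ML = 101 * exp(-0.041 * 5)
ML = 101 * 0.8146
ML = 82.28 MU

82.28 MU


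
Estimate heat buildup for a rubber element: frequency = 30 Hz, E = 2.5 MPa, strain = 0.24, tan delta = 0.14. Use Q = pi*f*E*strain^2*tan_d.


Q = pi * f * E * strain^2 * tan_d
= pi * 30 * 2.5 * 0.24^2 * 0.14
= pi * 30 * 2.5 * 0.0576 * 0.14
= 1.9000

Q = 1.9000


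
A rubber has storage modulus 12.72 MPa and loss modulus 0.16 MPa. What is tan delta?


tan delta = E'' / E'
= 0.16 / 12.72
= 0.0126

tan delta = 0.0126


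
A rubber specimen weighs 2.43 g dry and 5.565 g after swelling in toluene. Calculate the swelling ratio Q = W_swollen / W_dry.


Q = W_swollen / W_dry
Q = 5.565 / 2.43
Q = 2.29

Q = 2.29


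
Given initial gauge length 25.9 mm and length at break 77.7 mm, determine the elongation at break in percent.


Elongation = (Lf - L0) / L0 * 100
= (77.7 - 25.9) / 25.9 * 100
= 51.8 / 25.9 * 100
= 200.0%

200.0%


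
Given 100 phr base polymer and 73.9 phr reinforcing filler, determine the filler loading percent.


Filler % = filler / (rubber + filler) * 100
= 73.9 / (100 + 73.9) * 100
= 73.9 / 173.9 * 100
= 42.5%

42.5%


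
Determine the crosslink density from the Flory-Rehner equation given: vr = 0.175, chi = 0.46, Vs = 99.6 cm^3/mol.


ln(1 - vr) = ln(1 - 0.175) = -0.1924
Numerator = -((-0.1924) + 0.175 + 0.46 * 0.175^2) = 0.0033
Denominator = 99.6 * (0.175^(1/3) - 0.175/2) = 46.9957
nu = 0.0033 / 46.9957 = 6.9887e-05 mol/cm^3

6.9887e-05 mol/cm^3


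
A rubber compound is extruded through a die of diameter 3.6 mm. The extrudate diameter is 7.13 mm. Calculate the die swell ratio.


Die swell ratio = D_extrudate / D_die
= 7.13 / 3.6
= 1.981

Die swell = 1.981


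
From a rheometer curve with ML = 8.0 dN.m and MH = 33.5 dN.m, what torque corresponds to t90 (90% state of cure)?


M90 = ML + 0.9 * (MH - ML)
M90 = 8.0 + 0.9 * (33.5 - 8.0)
M90 = 8.0 + 0.9 * 25.5
M90 = 30.95 dN.m

30.95 dN.m


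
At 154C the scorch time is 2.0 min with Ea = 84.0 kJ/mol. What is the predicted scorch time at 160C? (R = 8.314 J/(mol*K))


Convert temperatures: T1 = 154 + 273.15 = 427.15 K, T2 = 160 + 273.15 = 433.15 K
ts2_new = 2.0 * exp(84000 / 8.314 * (1/433.15 - 1/427.15))
1/T2 - 1/T1 = -3.2429e-05
ts2_new = 1.44 min

1.44 min


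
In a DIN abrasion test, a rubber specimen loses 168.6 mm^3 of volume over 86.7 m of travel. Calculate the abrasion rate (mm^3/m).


Rate = volume_loss / distance
= 168.6 / 86.7
= 1.945 mm^3/m

1.945 mm^3/m


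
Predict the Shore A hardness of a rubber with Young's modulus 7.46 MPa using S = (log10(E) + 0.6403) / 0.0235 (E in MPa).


log10(E) = 0.0235*S - 0.6403  =>  S = (log10(E) + 0.6403) / 0.0235
log10(7.46) = 0.872739
S = (0.872739 + 0.6403) / 0.0235 = 1.513039 / 0.0235
S = 64.4

Shore A = 64.4


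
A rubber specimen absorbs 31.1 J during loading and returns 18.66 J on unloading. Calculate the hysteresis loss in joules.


Hysteresis loss = loading - unloading
= 31.1 - 18.66
= 12.44 J

12.44 J


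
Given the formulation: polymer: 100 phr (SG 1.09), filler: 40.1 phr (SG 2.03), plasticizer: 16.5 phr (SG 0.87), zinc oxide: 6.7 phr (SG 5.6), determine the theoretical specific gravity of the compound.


Sum of weights = 163.3
Volume contributions:
  polymer: 100/1.09 = 91.7431
  filler: 40.1/2.03 = 19.7537
  plasticizer: 16.5/0.87 = 18.9655
  zinc oxide: 6.7/5.6 = 1.1964
Sum of volumes = 131.6588
SG = 163.3 / 131.6588 = 1.24

SG = 1.24


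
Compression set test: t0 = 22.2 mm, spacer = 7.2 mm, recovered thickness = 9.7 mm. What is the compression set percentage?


CS = (t0 - recovered) / (t0 - ts) * 100
= (22.2 - 9.7) / (22.2 - 7.2) * 100
= 12.5 / 15.0 * 100
= 83.3%

83.3%


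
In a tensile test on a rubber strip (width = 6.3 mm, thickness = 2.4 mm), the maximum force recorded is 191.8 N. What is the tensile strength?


Area = width * thickness = 6.3 * 2.4 = 15.12 mm^2
TS = force / area = 191.8 / 15.12 = 12.69 MPa

12.69 MPa


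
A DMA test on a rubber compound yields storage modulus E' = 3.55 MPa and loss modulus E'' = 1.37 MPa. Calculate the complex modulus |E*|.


|E*| = sqrt(E'^2 + E''^2)
= sqrt(3.55^2 + 1.37^2)
= sqrt(12.6025 + 1.8769)
= 3.805 MPa

3.805 MPa


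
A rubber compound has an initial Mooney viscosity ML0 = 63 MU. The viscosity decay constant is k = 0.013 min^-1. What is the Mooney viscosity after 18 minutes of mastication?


ML = ML0 * exp(-k * t)
ML = 63 * exp(-0.013 * 18)
ML = 63 * 0.7914
ML = 49.86 MU

49.86 MU


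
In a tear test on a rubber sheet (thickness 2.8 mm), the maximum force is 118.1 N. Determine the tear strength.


Tear strength = force / thickness
= 118.1 / 2.8
= 42.18 N/mm

42.18 N/mm


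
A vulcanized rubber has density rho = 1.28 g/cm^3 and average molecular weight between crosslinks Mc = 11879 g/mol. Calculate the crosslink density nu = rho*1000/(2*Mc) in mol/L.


nu = rho * 1000 / (2 * Mc)
nu = 1.28 * 1000 / (2 * 11879)
nu = 1280.0 / 23758
nu = 0.0539 mol/L

0.0539 mol/L


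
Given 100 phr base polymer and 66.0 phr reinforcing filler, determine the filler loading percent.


Filler % = filler / (rubber + filler) * 100
= 66.0 / (100 + 66.0) * 100
= 66.0 / 166.0 * 100
= 39.76%

39.76%


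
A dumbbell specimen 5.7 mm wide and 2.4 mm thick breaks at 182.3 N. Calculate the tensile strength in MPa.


Area = width * thickness = 5.7 * 2.4 = 13.68 mm^2
TS = force / area = 182.3 / 13.68 = 13.33 MPa

13.33 MPa


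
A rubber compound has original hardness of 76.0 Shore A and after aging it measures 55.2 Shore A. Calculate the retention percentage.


Retention = aged / original * 100
= 55.2 / 76.0 * 100
= 72.6%

72.6%


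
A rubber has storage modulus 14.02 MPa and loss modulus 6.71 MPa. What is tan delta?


tan delta = E'' / E'
= 6.71 / 14.02
= 0.4786

tan delta = 0.4786


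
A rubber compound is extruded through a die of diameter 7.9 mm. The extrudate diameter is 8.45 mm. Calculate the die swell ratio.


Die swell ratio = D_extrudate / D_die
= 8.45 / 7.9
= 1.07

Die swell = 1.07


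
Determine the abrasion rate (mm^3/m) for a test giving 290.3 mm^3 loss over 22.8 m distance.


Rate = volume_loss / distance
= 290.3 / 22.8
= 12.732 mm^3/m

12.732 mm^3/m


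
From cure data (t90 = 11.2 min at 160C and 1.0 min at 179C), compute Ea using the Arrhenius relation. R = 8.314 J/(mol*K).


T1 = 433.15 K, T2 = 452.15 K
1/T1 - 1/T2 = 9.7014e-05
ln(t1/t2) = ln(11.2/1.0) = 2.4159
Ea = 8.314 * 2.4159 / 9.7014e-05 = 207042.1190 J/mol
Ea = 207.04 kJ/mol

207.04 kJ/mol


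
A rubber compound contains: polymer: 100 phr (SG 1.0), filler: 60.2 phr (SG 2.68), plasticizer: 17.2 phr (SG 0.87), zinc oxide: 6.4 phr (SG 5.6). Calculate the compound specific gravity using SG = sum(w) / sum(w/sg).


Sum of weights = 183.8
Volume contributions:
  polymer: 100/1.0 = 100.0000
  filler: 60.2/2.68 = 22.4627
  plasticizer: 17.2/0.87 = 19.7701
  zinc oxide: 6.4/5.6 = 1.1429
Sum of volumes = 143.3757
SG = 183.8 / 143.3757 = 1.282

SG = 1.282


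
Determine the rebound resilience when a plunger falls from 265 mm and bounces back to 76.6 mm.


Resilience = h_rebound / h_drop * 100
= 76.6 / 265 * 100
= 28.9%

28.9%


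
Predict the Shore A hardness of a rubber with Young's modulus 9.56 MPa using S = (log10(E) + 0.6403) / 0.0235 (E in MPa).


log10(E) = 0.0235*S - 0.6403  =>  S = (log10(E) + 0.6403) / 0.0235
log10(9.56) = 0.980458
S = (0.980458 + 0.6403) / 0.0235 = 1.620758 / 0.0235
S = 69.0

Shore A = 69.0


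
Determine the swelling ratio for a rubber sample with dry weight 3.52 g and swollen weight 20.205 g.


Q = W_swollen / W_dry
Q = 20.205 / 3.52
Q = 5.74

Q = 5.74


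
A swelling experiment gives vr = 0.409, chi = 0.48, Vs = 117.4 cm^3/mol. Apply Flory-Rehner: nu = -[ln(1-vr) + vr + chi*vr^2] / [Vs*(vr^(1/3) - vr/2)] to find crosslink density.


ln(1 - vr) = ln(1 - 0.409) = -0.5259
Numerator = -((-0.5259) + 0.409 + 0.48 * 0.409^2) = 0.0366
Denominator = 117.4 * (0.409^(1/3) - 0.409/2) = 63.1367
nu = 0.0366 / 63.1367 = 5.8040e-04 mol/cm^3

5.8040e-04 mol/cm^3


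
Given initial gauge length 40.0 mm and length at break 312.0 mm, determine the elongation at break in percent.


Elongation = (Lf - L0) / L0 * 100
= (312.0 - 40.0) / 40.0 * 100
= 272.0 / 40.0 * 100
= 680.0%

680.0%


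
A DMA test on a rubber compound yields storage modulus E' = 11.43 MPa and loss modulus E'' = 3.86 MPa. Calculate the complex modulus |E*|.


|E*| = sqrt(E'^2 + E''^2)
= sqrt(11.43^2 + 3.86^2)
= sqrt(130.6449 + 14.8996)
= 12.064 MPa

12.064 MPa


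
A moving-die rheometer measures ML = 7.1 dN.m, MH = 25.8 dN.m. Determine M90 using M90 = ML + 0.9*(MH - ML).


M90 = ML + 0.9 * (MH - ML)
M90 = 7.1 + 0.9 * (25.8 - 7.1)
M90 = 7.1 + 0.9 * 18.7
M90 = 23.93 dN.m

23.93 dN.m


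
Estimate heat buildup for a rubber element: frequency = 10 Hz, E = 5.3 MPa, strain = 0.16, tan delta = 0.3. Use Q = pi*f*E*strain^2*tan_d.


Q = pi * f * E * strain^2 * tan_d
= pi * 10 * 5.3 * 0.16^2 * 0.3
= pi * 10 * 5.3 * 0.0256 * 0.3
= 1.2788

Q = 1.2788


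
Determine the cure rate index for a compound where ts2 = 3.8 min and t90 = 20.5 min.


CRI = 100 / (t90 - ts2)
= 100 / (20.5 - 3.8)
= 100 / 16.7
= 5.99 min^-1

5.99 min^-1


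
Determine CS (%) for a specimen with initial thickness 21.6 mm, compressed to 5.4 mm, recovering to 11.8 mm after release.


CS = (t0 - recovered) / (t0 - ts) * 100
= (21.6 - 11.8) / (21.6 - 5.4) * 100
= 9.8 / 16.2 * 100
= 60.5%

60.5%


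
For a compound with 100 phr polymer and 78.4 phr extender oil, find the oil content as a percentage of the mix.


Oil % = oil / (100 + oil) * 100
= 78.4 / (100 + 78.4) * 100
= 78.4 / 178.4 * 100
= 43.95%

43.95%


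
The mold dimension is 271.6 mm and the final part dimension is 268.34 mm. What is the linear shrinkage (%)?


Shrinkage = (mold - part) / mold * 100
= (271.6 - 268.34) / 271.6 * 100
= 3.26 / 271.6 * 100
= 1.2%

1.2%


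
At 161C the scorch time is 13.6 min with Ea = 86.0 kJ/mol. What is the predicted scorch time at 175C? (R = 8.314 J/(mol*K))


Convert temperatures: T1 = 161 + 273.15 = 434.15 K, T2 = 175 + 273.15 = 448.15 K
ts2_new = 13.6 * exp(86000 / 8.314 * (1/448.15 - 1/434.15))
1/T2 - 1/T1 = -7.1956e-05
ts2_new = 6.46 min

6.46 min


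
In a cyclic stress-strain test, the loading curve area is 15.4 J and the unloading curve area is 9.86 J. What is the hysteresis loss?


Hysteresis loss = loading - unloading
= 15.4 - 9.86
= 5.54 J

5.54 J


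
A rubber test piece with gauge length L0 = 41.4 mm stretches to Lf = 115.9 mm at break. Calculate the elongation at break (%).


Elongation = (Lf - L0) / L0 * 100
= (115.9 - 41.4) / 41.4 * 100
= 74.5 / 41.4 * 100
= 180.0%

180.0%


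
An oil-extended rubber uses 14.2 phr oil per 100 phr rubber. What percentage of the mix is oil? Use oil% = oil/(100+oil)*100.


Oil % = oil / (100 + oil) * 100
= 14.2 / (100 + 14.2) * 100
= 14.2 / 114.2 * 100
= 12.43%

12.43%


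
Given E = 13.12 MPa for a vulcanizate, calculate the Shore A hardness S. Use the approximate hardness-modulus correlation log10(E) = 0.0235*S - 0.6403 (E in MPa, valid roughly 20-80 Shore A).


log10(E) = 0.0235*S - 0.6403  =>  S = (log10(E) + 0.6403) / 0.0235
log10(13.12) = 1.117934
S = (1.117934 + 0.6403) / 0.0235 = 1.758234 / 0.0235
S = 74.8

Shore A = 74.8


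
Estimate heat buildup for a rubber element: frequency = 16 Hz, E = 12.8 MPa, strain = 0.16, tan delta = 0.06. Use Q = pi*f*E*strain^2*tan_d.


Q = pi * f * E * strain^2 * tan_d
= pi * 16 * 12.8 * 0.16^2 * 0.06
= pi * 16 * 12.8 * 0.0256 * 0.06
= 0.9883

Q = 0.9883


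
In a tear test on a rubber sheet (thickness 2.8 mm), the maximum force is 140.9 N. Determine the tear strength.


Tear strength = force / thickness
= 140.9 / 2.8
= 50.32 N/mm

50.32 N/mm


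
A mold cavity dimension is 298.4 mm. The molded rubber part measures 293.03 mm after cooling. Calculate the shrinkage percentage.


Shrinkage = (mold - part) / mold * 100
= (298.4 - 293.03) / 298.4 * 100
= 5.37 / 298.4 * 100
= 1.8%

1.8%


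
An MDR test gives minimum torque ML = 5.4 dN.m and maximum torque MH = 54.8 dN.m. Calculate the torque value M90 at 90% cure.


M90 = ML + 0.9 * (MH - ML)
M90 = 5.4 + 0.9 * (54.8 - 5.4)
M90 = 5.4 + 0.9 * 49.4
M90 = 49.86 dN.m

49.86 dN.m


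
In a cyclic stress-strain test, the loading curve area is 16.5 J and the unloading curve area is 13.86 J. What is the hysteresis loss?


Hysteresis loss = loading - unloading
= 16.5 - 13.86
= 2.64 J

2.64 J


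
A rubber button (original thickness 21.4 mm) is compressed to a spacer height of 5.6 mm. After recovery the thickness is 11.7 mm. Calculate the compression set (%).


CS = (t0 - recovered) / (t0 - ts) * 100
= (21.4 - 11.7) / (21.4 - 5.6) * 100
= 9.7 / 15.8 * 100
= 61.4%

61.4%


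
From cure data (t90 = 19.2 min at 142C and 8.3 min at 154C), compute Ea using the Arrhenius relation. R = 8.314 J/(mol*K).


T1 = 415.15 K, T2 = 427.15 K
1/T1 - 1/T2 = 6.7670e-05
ln(t1/t2) = ln(19.2/8.3) = 0.8387
Ea = 8.314 * 0.8387 / 6.7670e-05 = 103038.0060 J/mol
Ea = 103.04 kJ/mol

103.04 kJ/mol


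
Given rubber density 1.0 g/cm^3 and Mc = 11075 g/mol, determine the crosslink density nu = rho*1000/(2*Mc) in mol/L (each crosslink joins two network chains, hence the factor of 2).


nu = rho * 1000 / (2 * Mc)
nu = 1.0 * 1000 / (2 * 11075)
nu = 1000.0 / 22150
nu = 0.0451 mol/L

0.0451 mol/L


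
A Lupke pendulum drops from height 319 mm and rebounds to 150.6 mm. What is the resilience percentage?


Resilience = h_rebound / h_drop * 100
= 150.6 / 319 * 100
= 47.2%

47.2%


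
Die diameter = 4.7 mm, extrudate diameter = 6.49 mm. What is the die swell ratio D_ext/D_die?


Die swell ratio = D_extrudate / D_die
= 6.49 / 4.7
= 1.381

Die swell = 1.381


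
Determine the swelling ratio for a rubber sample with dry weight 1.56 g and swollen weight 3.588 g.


Q = W_swollen / W_dry
Q = 3.588 / 1.56
Q = 2.3

Q = 2.3


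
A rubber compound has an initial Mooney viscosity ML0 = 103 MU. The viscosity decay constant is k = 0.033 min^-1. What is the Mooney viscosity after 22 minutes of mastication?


ML = ML0 * exp(-k * t)
ML = 103 * exp(-0.033 * 22)
ML = 103 * 0.4838
ML = 49.84 MU

49.84 MU


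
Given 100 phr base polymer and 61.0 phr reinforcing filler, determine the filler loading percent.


Filler % = filler / (rubber + filler) * 100
= 61.0 / (100 + 61.0) * 100
= 61.0 / 161.0 * 100
= 37.89%

37.89%


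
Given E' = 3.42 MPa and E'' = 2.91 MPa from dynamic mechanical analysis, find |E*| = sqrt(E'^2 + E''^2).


|E*| = sqrt(E'^2 + E''^2)
= sqrt(3.42^2 + 2.91^2)
= sqrt(11.6964 + 8.4681)
= 4.49 MPa

4.49 MPa


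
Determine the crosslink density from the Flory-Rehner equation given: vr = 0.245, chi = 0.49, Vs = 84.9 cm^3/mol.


ln(1 - vr) = ln(1 - 0.245) = -0.2810
Numerator = -((-0.2810) + 0.245 + 0.49 * 0.245^2) = 0.0066
Denominator = 84.9 * (0.245^(1/3) - 0.245/2) = 42.7244
nu = 0.0066 / 42.7244 = 1.5507e-04 mol/cm^3

1.5507e-04 mol/cm^3


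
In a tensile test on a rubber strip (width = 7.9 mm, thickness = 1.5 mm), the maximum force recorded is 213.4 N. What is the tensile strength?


Area = width * thickness = 7.9 * 1.5 = 11.85 mm^2
TS = force / area = 213.4 / 11.85 = 18.01 MPa

18.01 MPa


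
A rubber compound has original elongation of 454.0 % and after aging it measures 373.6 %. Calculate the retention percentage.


Retention = aged / original * 100
= 373.6 / 454.0 * 100
= 82.3%

82.3%


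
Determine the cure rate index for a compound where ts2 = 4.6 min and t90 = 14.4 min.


CRI = 100 / (t90 - ts2)
= 100 / (14.4 - 4.6)
= 100 / 9.8
= 10.2 min^-1

10.2 min^-1


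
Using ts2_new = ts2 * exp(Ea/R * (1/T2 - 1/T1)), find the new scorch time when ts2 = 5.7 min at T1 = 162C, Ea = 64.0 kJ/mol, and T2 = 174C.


Convert temperatures: T1 = 162 + 273.15 = 435.15 K, T2 = 174 + 273.15 = 447.15 K
ts2_new = 5.7 * exp(64000 / 8.314 * (1/447.15 - 1/435.15))
1/T2 - 1/T1 = -6.1672e-05
ts2_new = 3.55 min

3.55 min


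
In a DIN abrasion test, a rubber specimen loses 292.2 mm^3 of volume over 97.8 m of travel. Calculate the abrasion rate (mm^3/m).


Rate = volume_loss / distance
= 292.2 / 97.8
= 2.988 mm^3/m

2.988 mm^3/m


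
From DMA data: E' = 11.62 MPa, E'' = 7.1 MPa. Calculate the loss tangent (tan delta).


tan delta = E'' / E'
= 7.1 / 11.62
= 0.611

tan delta = 0.611


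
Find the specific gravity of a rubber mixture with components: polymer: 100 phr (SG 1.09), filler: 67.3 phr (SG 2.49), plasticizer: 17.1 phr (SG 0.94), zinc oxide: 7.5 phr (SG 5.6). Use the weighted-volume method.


Sum of weights = 191.9
Volume contributions:
  polymer: 100/1.09 = 91.7431
  filler: 67.3/2.49 = 27.0281
  plasticizer: 17.1/0.94 = 18.1915
  zinc oxide: 7.5/5.6 = 1.3393
Sum of volumes = 138.3020
SG = 191.9 / 138.3020 = 1.388

SG = 1.388


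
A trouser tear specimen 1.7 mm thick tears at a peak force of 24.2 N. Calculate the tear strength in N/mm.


Tear strength = force / thickness
= 24.2 / 1.7
= 14.24 N/mm

14.24 N/mm


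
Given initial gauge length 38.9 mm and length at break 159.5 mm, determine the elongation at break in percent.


Elongation = (Lf - L0) / L0 * 100
= (159.5 - 38.9) / 38.9 * 100
= 120.6 / 38.9 * 100
= 310.0%

310.0%


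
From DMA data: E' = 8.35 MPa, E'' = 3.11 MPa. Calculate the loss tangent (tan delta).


tan delta = E'' / E'
= 3.11 / 8.35
= 0.3725

tan delta = 0.3725


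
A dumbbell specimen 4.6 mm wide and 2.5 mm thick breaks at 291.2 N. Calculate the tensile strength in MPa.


Area = width * thickness = 4.6 * 2.5 = 11.5 mm^2
TS = force / area = 291.2 / 11.5 = 25.32 MPa

25.32 MPa


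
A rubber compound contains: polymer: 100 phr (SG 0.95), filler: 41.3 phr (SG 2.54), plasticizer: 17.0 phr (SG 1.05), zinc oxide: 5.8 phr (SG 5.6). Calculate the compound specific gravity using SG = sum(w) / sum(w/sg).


Sum of weights = 164.1
Volume contributions:
  polymer: 100/0.95 = 105.2632
  filler: 41.3/2.54 = 16.2598
  plasticizer: 17.0/1.05 = 16.1905
  zinc oxide: 5.8/5.6 = 1.0357
Sum of volumes = 138.7492
SG = 164.1 / 138.7492 = 1.183

SG = 1.183


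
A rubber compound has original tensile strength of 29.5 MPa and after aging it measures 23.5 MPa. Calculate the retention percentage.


Retention = aged / original * 100
= 23.5 / 29.5 * 100
= 79.7%

79.7%


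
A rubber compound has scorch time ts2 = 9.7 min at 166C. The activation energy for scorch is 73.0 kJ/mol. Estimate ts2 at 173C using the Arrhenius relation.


Convert temperatures: T1 = 166 + 273.15 = 439.15 K, T2 = 173 + 273.15 = 446.15 K
ts2_new = 9.7 * exp(73000 / 8.314 * (1/446.15 - 1/439.15))
1/T2 - 1/T1 = -3.5728e-05
ts2_new = 7.09 min

7.09 min


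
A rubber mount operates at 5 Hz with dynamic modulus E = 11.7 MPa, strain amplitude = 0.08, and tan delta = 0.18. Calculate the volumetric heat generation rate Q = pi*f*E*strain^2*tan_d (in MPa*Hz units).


Q = pi * f * E * strain^2 * tan_d
= pi * 5 * 11.7 * 0.08^2 * 0.18
= pi * 5 * 11.7 * 0.0064 * 0.18
= 0.2117

Q = 0.2117


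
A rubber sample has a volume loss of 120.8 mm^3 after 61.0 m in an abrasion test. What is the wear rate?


Rate = volume_loss / distance
= 120.8 / 61.0
= 1.98 mm^3/m

1.98 mm^3/m


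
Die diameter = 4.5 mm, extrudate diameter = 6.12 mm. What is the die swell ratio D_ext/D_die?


Die swell ratio = D_extrudate / D_die
= 6.12 / 4.5
= 1.36

Die swell = 1.36


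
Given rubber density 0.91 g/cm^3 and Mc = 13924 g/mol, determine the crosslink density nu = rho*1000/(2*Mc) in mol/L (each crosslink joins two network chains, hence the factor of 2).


nu = rho * 1000 / (2 * Mc)
nu = 0.91 * 1000 / (2 * 13924)
nu = 910.0 / 27848
nu = 0.0327 mol/L

0.0327 mol/L


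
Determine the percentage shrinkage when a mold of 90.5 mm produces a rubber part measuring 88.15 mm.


Shrinkage = (mold - part) / mold * 100
= (90.5 - 88.15) / 90.5 * 100
= 2.35 / 90.5 * 100
= 2.6%

2.6%


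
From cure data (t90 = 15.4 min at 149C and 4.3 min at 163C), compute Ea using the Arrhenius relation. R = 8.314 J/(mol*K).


T1 = 422.15 K, T2 = 436.15 K
1/T1 - 1/T2 = 7.6037e-05
ln(t1/t2) = ln(15.4/4.3) = 1.2758
Ea = 8.314 * 1.2758 / 7.6037e-05 = 139492.5709 J/mol
Ea = 139.49 kJ/mol

139.49 kJ/mol


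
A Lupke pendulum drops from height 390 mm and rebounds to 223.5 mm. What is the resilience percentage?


Resilience = h_rebound / h_drop * 100
= 223.5 / 390 * 100
= 57.3%

57.3%


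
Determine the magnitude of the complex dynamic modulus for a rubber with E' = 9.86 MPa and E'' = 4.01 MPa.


|E*| = sqrt(E'^2 + E''^2)
= sqrt(9.86^2 + 4.01^2)
= sqrt(97.2196 + 16.0801)
= 10.644 MPa

10.644 MPa


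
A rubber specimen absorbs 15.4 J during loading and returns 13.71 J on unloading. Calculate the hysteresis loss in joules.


Hysteresis loss = loading - unloading
= 15.4 - 13.71
= 1.69 J

1.69 J


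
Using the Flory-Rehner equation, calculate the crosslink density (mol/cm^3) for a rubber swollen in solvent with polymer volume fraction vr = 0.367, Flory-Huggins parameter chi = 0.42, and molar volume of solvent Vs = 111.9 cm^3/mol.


ln(1 - vr) = ln(1 - 0.367) = -0.4573
Numerator = -((-0.4573) + 0.367 + 0.42 * 0.367^2) = 0.0337
Denominator = 111.9 * (0.367^(1/3) - 0.367/2) = 59.5823
nu = 0.0337 / 59.5823 = 5.6586e-04 mol/cm^3

5.6586e-04 mol/cm^3


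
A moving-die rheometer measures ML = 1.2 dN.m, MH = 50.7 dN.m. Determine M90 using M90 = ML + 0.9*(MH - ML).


M90 = ML + 0.9 * (MH - ML)
M90 = 1.2 + 0.9 * (50.7 - 1.2)
M90 = 1.2 + 0.9 * 49.5
M90 = 45.75 dN.m

45.75 dN.m


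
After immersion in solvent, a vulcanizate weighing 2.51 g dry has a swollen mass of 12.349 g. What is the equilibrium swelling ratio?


Q = W_swollen / W_dry
Q = 12.349 / 2.51
Q = 4.92

Q = 4.92


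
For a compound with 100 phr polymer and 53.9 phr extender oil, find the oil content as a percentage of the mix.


Oil % = oil / (100 + oil) * 100
= 53.9 / (100 + 53.9) * 100
= 53.9 / 153.9 * 100
= 35.02%

35.02%


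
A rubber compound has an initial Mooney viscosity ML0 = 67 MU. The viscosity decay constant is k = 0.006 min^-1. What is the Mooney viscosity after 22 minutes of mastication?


ML = ML0 * exp(-k * t)
ML = 67 * exp(-0.006 * 22)
ML = 67 * 0.8763
ML = 58.71 MU

58.71 MU


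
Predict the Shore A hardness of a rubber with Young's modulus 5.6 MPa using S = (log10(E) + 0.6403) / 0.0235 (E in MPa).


log10(E) = 0.0235*S - 0.6403  =>  S = (log10(E) + 0.6403) / 0.0235
log10(5.6) = 0.748188
S = (0.748188 + 0.6403) / 0.0235 = 1.388488 / 0.0235
S = 59.1

Shore A = 59.1


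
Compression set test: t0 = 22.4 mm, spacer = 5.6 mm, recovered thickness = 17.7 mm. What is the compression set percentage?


CS = (t0 - recovered) / (t0 - ts) * 100
= (22.4 - 17.7) / (22.4 - 5.6) * 100
= 4.7 / 16.8 * 100
= 28.0%

28.0%


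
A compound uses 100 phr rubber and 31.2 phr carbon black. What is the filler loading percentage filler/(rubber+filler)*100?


Filler % = filler / (rubber + filler) * 100
= 31.2 / (100 + 31.2) * 100
= 31.2 / 131.2 * 100
= 23.78%

23.78%


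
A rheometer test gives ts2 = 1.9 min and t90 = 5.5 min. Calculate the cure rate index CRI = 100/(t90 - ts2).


CRI = 100 / (t90 - ts2)
= 100 / (5.5 - 1.9)
= 100 / 3.6
= 27.78 min^-1

27.78 min^-1


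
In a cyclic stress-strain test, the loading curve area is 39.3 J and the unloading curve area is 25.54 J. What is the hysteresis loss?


Hysteresis loss = loading - unloading
= 39.3 - 25.54
= 13.76 J

13.76 J


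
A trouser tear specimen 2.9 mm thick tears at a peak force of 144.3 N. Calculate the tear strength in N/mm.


Tear strength = force / thickness
= 144.3 / 2.9
= 49.76 N/mm

49.76 N/mm


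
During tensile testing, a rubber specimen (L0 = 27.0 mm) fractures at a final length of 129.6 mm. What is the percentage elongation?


Elongation = (Lf - L0) / L0 * 100
= (129.6 - 27.0) / 27.0 * 100
= 102.6 / 27.0 * 100
= 380.0%

380.0%


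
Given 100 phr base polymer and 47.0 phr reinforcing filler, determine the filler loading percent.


Filler % = filler / (rubber + filler) * 100
= 47.0 / (100 + 47.0) * 100
= 47.0 / 147.0 * 100
= 31.97%

31.97%


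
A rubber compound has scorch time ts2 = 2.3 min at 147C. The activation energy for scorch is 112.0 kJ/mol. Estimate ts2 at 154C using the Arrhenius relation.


Convert temperatures: T1 = 147 + 273.15 = 420.15 K, T2 = 154 + 273.15 = 427.15 K
ts2_new = 2.3 * exp(112000 / 8.314 * (1/427.15 - 1/420.15))
1/T2 - 1/T1 = -3.9004e-05
ts2_new = 1.36 min

1.36 min


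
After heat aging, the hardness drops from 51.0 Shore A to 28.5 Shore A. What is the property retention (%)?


Retention = aged / original * 100
= 28.5 / 51.0 * 100
= 55.9%

55.9%


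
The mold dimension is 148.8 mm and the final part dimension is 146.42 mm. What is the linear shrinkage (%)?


Shrinkage = (mold - part) / mold * 100
= (148.8 - 146.42) / 148.8 * 100
= 2.38 / 148.8 * 100
= 1.6%

1.6%


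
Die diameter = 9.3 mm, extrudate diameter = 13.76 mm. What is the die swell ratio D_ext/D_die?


Die swell ratio = D_extrudate / D_die
= 13.76 / 9.3
= 1.48

Die swell = 1.48


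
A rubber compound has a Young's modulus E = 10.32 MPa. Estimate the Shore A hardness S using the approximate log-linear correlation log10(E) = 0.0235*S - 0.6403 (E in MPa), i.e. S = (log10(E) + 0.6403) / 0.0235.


log10(E) = 0.0235*S - 0.6403  =>  S = (log10(E) + 0.6403) / 0.0235
log10(10.32) = 1.013680
S = (1.013680 + 0.6403) / 0.0235 = 1.653980 / 0.0235
S = 70.4

Shore A = 70.4


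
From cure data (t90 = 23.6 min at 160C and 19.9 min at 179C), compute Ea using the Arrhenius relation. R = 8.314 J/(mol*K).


T1 = 433.15 K, T2 = 452.15 K
1/T1 - 1/T2 = 9.7014e-05
ln(t1/t2) = ln(23.6/19.9) = 0.1705
Ea = 8.314 * 0.1705 / 9.7014e-05 = 14614.0428 J/mol
Ea = 14.61 kJ/mol

14.61 kJ/mol


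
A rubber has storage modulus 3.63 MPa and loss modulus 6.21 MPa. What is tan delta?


tan delta = E'' / E'
= 6.21 / 3.63
= 1.7107

tan delta = 1.7107


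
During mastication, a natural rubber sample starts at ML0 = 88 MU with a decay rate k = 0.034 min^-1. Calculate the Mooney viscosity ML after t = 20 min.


ML = ML0 * exp(-k * t)
ML = 88 * exp(-0.034 * 20)
ML = 88 * 0.5066
ML = 44.58 MU

44.58 MU


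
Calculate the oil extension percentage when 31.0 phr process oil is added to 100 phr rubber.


Oil % = oil / (100 + oil) * 100
= 31.0 / (100 + 31.0) * 100
= 31.0 / 131.0 * 100
= 23.66%

23.66%


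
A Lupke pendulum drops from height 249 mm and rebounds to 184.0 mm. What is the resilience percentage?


Resilience = h_rebound / h_drop * 100
= 184.0 / 249 * 100
= 73.9%

73.9%


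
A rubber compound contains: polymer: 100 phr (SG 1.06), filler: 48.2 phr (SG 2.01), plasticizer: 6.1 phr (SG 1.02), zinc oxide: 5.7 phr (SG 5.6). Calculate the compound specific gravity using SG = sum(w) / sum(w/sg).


Sum of weights = 160.0
Volume contributions:
  polymer: 100/1.06 = 94.3396
  filler: 48.2/2.01 = 23.9801
  plasticizer: 6.1/1.02 = 5.9804
  zinc oxide: 5.7/5.6 = 1.0179
Sum of volumes = 125.3180
SG = 160.0 / 125.3180 = 1.277

SG = 1.277


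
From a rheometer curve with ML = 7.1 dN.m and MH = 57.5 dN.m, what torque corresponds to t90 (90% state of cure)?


M90 = ML + 0.9 * (MH - ML)
M90 = 7.1 + 0.9 * (57.5 - 7.1)
M90 = 7.1 + 0.9 * 50.4
M90 = 52.46 dN.m

52.46 dN.m


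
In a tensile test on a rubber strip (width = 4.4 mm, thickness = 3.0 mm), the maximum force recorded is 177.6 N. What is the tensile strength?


Area = width * thickness = 4.4 * 3.0 = 13.2 mm^2
TS = force / area = 177.6 / 13.2 = 13.45 MPa

13.45 MPa


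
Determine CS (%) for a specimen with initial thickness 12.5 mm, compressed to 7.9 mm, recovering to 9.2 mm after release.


CS = (t0 - recovered) / (t0 - ts) * 100
= (12.5 - 9.2) / (12.5 - 7.9) * 100
= 3.3 / 4.6 * 100
= 71.7%

71.7%


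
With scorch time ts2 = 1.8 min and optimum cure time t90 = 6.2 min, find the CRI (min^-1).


CRI = 100 / (t90 - ts2)
= 100 / (6.2 - 1.8)
= 100 / 4.4
= 22.73 min^-1

22.73 min^-1


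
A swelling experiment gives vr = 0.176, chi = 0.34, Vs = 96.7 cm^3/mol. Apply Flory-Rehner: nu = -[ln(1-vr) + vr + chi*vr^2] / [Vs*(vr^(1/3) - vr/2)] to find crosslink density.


ln(1 - vr) = ln(1 - 0.176) = -0.1936
Numerator = -((-0.1936) + 0.176 + 0.34 * 0.176^2) = 0.0071
Denominator = 96.7 * (0.176^(1/3) - 0.176/2) = 45.6818
nu = 0.0071 / 45.6818 = 1.5439e-04 mol/cm^3

1.5439e-04 mol/cm^3


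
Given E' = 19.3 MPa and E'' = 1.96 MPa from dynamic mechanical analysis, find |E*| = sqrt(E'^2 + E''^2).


|E*| = sqrt(E'^2 + E''^2)
= sqrt(19.3^2 + 1.96^2)
= sqrt(372.4900 + 3.8416)
= 19.399 MPa

19.399 MPa


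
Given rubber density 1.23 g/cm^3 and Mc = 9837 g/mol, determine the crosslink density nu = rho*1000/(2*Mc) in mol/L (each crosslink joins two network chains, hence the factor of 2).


nu = rho * 1000 / (2 * Mc)
nu = 1.23 * 1000 / (2 * 9837)
nu = 1230.0 / 19674
nu = 0.0625 mol/L

0.0625 mol/L


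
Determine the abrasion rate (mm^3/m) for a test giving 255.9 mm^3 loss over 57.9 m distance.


Rate = volume_loss / distance
= 255.9 / 57.9
= 4.42 mm^3/m

4.42 mm^3/m


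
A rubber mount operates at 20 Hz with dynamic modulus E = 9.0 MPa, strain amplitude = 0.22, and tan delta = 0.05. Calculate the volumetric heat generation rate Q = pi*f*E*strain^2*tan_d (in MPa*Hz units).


Q = pi * f * E * strain^2 * tan_d
= pi * 20 * 9.0 * 0.22^2 * 0.05
= pi * 20 * 9.0 * 0.0484 * 0.05
= 1.3685

Q = 1.3685


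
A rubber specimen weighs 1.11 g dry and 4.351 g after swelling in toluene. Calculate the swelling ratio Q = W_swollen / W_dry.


Q = W_swollen / W_dry
Q = 4.351 / 1.11
Q = 3.92

Q = 3.92


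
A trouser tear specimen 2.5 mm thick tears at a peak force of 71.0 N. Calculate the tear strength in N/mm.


Tear strength = force / thickness
= 71.0 / 2.5
= 28.4 N/mm

28.4 N/mm


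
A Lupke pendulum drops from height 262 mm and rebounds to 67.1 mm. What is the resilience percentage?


Resilience = h_rebound / h_drop * 100
= 67.1 / 262 * 100
= 25.6%

25.6%


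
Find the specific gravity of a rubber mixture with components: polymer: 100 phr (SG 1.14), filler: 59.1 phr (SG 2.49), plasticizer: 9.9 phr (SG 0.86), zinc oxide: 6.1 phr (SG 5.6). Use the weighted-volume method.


Sum of weights = 175.1
Volume contributions:
  polymer: 100/1.14 = 87.7193
  filler: 59.1/2.49 = 23.7349
  plasticizer: 9.9/0.86 = 11.5116
  zinc oxide: 6.1/5.6 = 1.0893
Sum of volumes = 124.0552
SG = 175.1 / 124.0552 = 1.411

SG = 1.411


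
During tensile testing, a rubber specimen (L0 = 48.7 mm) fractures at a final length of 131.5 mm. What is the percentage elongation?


Elongation = (Lf - L0) / L0 * 100
= (131.5 - 48.7) / 48.7 * 100
= 82.8 / 48.7 * 100
= 170.0%

170.0%
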